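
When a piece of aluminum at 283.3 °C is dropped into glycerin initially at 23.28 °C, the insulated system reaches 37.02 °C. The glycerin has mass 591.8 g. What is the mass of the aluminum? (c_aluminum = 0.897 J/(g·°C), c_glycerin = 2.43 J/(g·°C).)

m ≈ 89.4 g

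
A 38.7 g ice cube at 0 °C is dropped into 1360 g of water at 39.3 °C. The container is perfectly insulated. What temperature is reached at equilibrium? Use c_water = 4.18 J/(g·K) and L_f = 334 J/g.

Sum of m c ΔT and latent-heat terms is zero:
latent heat to melt: 38.7×334 = 12926; warm the meltwater: 161.77 T; water cools: 1360×4.18×(T − 39.3) = 5684.8(T − 39.3)
5846.6 T = 223413 − 12926 = 210487
T ≈ 36.00 °C (positive, so assuming full melt was valid).

T_f ≈ 36.0 °C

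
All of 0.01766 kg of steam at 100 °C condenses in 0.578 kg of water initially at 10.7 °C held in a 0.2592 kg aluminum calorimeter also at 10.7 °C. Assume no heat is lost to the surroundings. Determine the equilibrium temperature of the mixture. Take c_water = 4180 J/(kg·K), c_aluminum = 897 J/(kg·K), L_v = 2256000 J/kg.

Conservation of energy gives ΣQ = 0:
latent heat released on condensation: 0.01766·2256000 = 39841; condensate cools 100→T: 0.01766·4180·(T − 100) = 73.82(T − 100); original water: 2416(T − 10.7); cup: 232.5(T − 10.7)
2722.4 T = 39841 + 7381.9 + 28339 = 75562
T ≈ 27.76 °C — below 100 °C, confirming all the steam condensed.

T_f ≈ 27.8 °C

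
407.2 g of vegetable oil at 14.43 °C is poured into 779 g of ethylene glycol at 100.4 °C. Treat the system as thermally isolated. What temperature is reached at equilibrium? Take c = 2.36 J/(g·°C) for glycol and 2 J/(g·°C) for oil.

T_f ≈ 74.0 °C

Net heat exchanged in the isolated system is zero:
779·2.36·(T − 100.4) + 407.2·2·(T − 14.43) = 0
(1838.4 + 814.4) T = 1838.4·100.4 + 814.4·14.43
T = 196331/2652.8 ≈ 74.01 °C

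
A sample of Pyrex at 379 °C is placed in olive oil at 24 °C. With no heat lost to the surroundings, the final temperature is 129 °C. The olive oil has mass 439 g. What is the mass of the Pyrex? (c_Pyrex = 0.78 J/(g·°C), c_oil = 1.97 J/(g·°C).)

|Q_Pyrex| = |Q_oil|:
m·0.78·(379 − 129) = 439·1.97·(129 − 24)
195 m = 90807  ⇒  m ≈ 465.7 g

m ≈ 466 g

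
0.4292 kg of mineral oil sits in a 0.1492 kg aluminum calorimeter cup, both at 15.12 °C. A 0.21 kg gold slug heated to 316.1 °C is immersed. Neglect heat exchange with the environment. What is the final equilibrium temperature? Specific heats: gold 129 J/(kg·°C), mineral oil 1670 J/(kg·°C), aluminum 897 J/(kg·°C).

T_f ≈ 24.4 °C

Let T be the final temperature. ΣQ_i = 0:
0.21×129×(T − 316.1) + 0.4292×1670×(T − 15.12) + 0.1492×897×(T − 15.12) = 0
(27.09 + 716.76 + 133.83) T = 27.09×316.1 + 716.76×15.12 + 133.83×15.12
T = 21424/877.69 ≈ 24.41 °C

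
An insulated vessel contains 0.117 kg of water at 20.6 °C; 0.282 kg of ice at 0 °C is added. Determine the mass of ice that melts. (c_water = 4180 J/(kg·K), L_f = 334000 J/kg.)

Heat available from the water dropping to 0 °C: 0.117·4180·20.6 = 10075 J.
Melting all 0.282 kg of ice would need 0.282·334000 = 94188 J.
That's not enough to melt it all — equilibrium is at 0 °C with ice remaining.
m_melted·334000 = 10075  ⇒  m_melted ≈ 0.03016 kg.

m_melted ≈ 0.0302 kg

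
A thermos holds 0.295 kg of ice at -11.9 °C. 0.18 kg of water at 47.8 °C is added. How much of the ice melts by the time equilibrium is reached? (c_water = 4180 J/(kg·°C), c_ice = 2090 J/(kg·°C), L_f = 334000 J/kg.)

m_melted ≈ 0.0857 kg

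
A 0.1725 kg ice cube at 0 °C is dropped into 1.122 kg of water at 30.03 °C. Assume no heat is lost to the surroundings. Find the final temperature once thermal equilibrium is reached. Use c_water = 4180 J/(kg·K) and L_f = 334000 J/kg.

Let T be the final temperature. ΣQ_i = 0:
melt ice: 0.1725·334000 = 57615
  meltwater 0→T: 0.1725·4180·T = 721.05 T
  water cools: 1.122·4180·(T − 30.03) = 4690(T − 30.03)
5411 T = 140839 − 57615 = 83224
T ≈ 15.38 °C — above 0 °C, consistent with complete melting.

T_f ≈ 15.4 °C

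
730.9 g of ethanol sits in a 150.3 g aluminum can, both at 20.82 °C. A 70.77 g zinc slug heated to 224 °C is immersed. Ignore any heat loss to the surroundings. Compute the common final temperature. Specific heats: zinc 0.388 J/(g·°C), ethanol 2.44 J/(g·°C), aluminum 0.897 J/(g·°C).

Net heat exchanged in the isolated system is zero:
70.77*0.388*(T − 224) + 730.9*2.44*(T − 20.82) + 150.3*0.897*(T − 20.82) = 0
27.46(T − 224) + 1783.4(T − 20.82) + 134.82(T − 20.82) = 0
(27.46 + 1783.4 + 134.82) T = 27.46*224 + 1783.4*20.82 + 134.82*20.82
T = 46088/1945.7 ≈ 23.69 °C

T_f ≈ 23.7 °C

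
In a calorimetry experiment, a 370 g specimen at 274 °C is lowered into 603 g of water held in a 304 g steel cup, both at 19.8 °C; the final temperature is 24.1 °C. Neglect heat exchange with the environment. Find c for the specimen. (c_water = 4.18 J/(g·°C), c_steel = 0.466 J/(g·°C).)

Energy conservation, ΣQ = 0:
370×c×(24.1 − 274) + 603×4.18×(24.1 − 19.8) + 304×0.466×(24.1 − 19.8) = 0
-92463 c = -11447
c = -11447/-92463 ≈ 0.1238 J/(g·°C)

c ≈ 0.124 J/(g·°C)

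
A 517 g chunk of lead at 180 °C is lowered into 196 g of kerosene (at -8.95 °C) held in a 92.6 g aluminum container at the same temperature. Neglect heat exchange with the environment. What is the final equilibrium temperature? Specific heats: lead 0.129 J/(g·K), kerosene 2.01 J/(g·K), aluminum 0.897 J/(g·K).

T_f ≈ 14.2 °C

Let T be the final temperature. ΣQ_i = 0:
517·0.129·(T − 180) + 196·2.01·(T − (-8.95)) + 92.6·0.897·(T − (-8.95)) = 0
(66.69 + 393.96 + 83.06) T = 66.69·180 + 393.96·(-8.95) + 83.06·(-8.95)
T ≈ 14.23 °C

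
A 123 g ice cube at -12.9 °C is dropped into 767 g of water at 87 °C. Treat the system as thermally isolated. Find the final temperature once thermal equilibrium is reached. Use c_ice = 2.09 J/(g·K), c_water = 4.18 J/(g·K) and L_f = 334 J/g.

T_f ≈ 63.0 °C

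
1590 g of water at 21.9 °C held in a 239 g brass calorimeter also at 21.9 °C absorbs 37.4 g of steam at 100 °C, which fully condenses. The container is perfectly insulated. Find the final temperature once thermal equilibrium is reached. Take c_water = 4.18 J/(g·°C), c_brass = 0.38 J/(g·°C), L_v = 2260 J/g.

Heat gained plus heat lost sum to zero:
latent heat released on condensation: 37.4·2260 = 84524; condensate cools 100→T: 37.4·4.18·(T − 100) = 156.33(T − 100); water warms: 1590·4.18·(T − 21.9) = 6646.2(T − 21.9); cup: 90.82(T − 21.9)
6893.4 T = 84524 + 15633 + 147541 = 247698
T ≈ 35.93 °C — below 100 °C, confirming all the steam condensed.

T_f ≈ 35.9 °C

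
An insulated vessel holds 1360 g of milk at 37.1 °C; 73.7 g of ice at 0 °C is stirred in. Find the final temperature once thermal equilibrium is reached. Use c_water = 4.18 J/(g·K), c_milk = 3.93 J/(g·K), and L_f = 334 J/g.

Heat gained plus heat lost sum to zero:
latent heat to melt: 73.7·334 = 24616; warm the meltwater: 308.07 T; milk cools: 1360·3.93·(T − 37.1) = 5344.8(T − 37.1)
5652.9 T = 198292 − 24616 = 173676
T ≈ 30.72 °C — above 0 °C, consistent with complete melting.

T_f ≈ 30.7 °C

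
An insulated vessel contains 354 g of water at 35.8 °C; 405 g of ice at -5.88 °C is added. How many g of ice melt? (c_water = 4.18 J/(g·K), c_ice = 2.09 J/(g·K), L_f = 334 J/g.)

Water can give up m c ΔT = 354·4.18·35.8 = 52974 J before reaching 0 °C.
Warming the ice to 0 °C takes 405·2.09·5.88 = 4977.1 J, leaving 47997 J for melting.
To melt every bit of ice: 405·334 = 135270 J.
47997 J < 135270 J, so only part of the ice melts and the system sits at 0 °C.
Mass melted = 47997/334 ≈ 143.7 g.

m_melted ≈ 144 g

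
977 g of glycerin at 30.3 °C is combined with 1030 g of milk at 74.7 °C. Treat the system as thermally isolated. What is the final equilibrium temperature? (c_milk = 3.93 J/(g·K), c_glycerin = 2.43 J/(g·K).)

Conservation of energy gives ΣQ = 0:
1030·3.93·(T − 74.7) + 977·2.43·(T − 30.3) = 0
4047.9(T − 74.7) + 2374.1(T − 30.3) = 0
(4047.9 + 2374.1) T = 4047.9·74.7 + 2374.1·30.3
T = 374314 / 6422 = 58.3 °C

T_f ≈ 58.3 °C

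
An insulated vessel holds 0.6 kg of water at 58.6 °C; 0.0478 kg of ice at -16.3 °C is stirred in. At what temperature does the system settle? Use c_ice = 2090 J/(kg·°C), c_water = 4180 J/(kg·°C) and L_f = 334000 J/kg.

Setting the total heat transfer to zero:
warm ice to 0 °C: 0.0478×2090×(0 − (-16.3)) = 1628.4
  latent heat to melt: 0.0478×334000 = 15965
  meltwater 0→T: 0.0478×4180×T = 199.8 T
  water: 2508(T − 58.6)
2707.8 T = 146969 − 17594 = 129375
T ≈ 47.78 °C (positive, so assuming full melt was valid).

T_f ≈ 47.8 °C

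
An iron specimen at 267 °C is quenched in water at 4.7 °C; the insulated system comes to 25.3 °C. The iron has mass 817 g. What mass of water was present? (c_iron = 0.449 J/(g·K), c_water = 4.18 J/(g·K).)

m ≈ 1030 g

Heat lost by the iron = heat gained by the water:
817×0.449×(267 − 25.3) = m×4.18×(25.3 − 4.7)
86.11 m = 88664  ⇒  m ≈ 1030 g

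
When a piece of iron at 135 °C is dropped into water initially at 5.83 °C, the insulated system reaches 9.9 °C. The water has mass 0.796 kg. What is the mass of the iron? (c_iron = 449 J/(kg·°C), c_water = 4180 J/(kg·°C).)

m ≈ 0.241 kg

Heat lost by the iron = heat gained by the water:
m×449×(135 − 9.9) = 0.796×4180×(9.9 − 5.83)
56170 m = 13542  ⇒  m ≈ 0.2411 kg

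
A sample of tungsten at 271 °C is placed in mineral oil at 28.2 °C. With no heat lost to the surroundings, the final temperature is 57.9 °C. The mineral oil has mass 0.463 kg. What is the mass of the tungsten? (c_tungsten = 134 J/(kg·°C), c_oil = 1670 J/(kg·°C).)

m ≈ 0.804 kg

Let T be the final temperature. ΣQ_i = 0:
m×134×(57.9 − 271) + 0.463×1670×(57.9 − 28.2) = 0
-28555 m = -22964
m = -22964/-28555 ≈ 0.8042 kg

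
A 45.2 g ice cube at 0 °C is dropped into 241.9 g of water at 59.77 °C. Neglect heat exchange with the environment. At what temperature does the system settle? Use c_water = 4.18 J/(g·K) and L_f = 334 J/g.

T_f ≈ 37.8 °C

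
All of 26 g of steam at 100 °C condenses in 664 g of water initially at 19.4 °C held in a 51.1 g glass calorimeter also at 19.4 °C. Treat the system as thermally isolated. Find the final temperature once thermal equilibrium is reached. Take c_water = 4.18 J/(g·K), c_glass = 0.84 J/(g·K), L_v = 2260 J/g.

T_f ≈ 42.5 °C

Energy balance with sensible and latent terms:
steam→water at 100 °C releases m L_v = 26×2260 = 58760
  condensed water 100 °C→T: 108.68(T − 100)
  water warms: 664×4.18×(T − 19.4) = 2775.5(T − 19.4)
  cup: 42.92(T − 19.4)
2927.1 T = 58760 + 10868 + 54678 = 124306
T ≈ 42.47 °C, under the boiling point, so the assumption holds.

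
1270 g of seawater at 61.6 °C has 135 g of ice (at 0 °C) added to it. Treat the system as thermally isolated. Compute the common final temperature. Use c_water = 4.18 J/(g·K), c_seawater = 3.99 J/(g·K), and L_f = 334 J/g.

Taking heat into each body as positive, Σ m c ΔT = 0:
latent heat to melt: 135×334 = 45090
  meltwater 0→T: 135×4.18×T = 564.3 T
  seawater: 5067.3(T − 61.6)
5631.6 T = 312146 − 45090 = 267056
T ≈ 47.42 °C — above 0 °C, consistent with complete melting.

T_f ≈ 47.4 °C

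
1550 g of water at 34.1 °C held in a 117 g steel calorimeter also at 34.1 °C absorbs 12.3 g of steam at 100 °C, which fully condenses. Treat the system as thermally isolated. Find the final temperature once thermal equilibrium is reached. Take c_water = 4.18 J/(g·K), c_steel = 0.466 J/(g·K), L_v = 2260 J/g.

T_f ≈ 38.8 °C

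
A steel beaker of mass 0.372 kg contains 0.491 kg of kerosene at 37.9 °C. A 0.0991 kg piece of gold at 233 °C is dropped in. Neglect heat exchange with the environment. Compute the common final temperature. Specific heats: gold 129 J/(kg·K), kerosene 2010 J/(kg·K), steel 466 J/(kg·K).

T_f ≈ 40.0 °C

With ΣQ=0 the equilibrium temperature is the m·c-weighted mean:
T_f = (12.78*233 + 986.91*37.9 + 173.35*37.9) / (12.78 + 986.91 + 173.35)
    = 46953 / 1173 ≈ 40.03 °C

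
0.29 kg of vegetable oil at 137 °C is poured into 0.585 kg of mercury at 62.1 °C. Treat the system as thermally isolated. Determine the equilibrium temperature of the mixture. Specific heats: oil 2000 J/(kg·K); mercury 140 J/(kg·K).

T_f ≈ 127.7 °C

With ΣQ=0 the equilibrium temperature is the m·c-weighted mean:
T_f = (580*137 + 81.9*62.1) / (580 + 81.9)
    = 84546 / 661.9 ≈ 127.73 °C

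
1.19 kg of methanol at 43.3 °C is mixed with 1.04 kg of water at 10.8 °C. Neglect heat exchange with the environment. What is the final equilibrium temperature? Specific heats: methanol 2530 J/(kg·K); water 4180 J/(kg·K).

Net heat exchanged in the isolated system is zero:
1.19*2530*(T − 43.3) + 1.04*4180*(T − 10.8) = 0
3010.7(T − 43.3) + 4347.2(T − 10.8) = 0
(3010.7 + 4347.2) T = 3010.7*43.3 + 4347.2*10.8
T = 177313 / 7357.9 = 24.1 °C

T_f ≈ 24.1 °C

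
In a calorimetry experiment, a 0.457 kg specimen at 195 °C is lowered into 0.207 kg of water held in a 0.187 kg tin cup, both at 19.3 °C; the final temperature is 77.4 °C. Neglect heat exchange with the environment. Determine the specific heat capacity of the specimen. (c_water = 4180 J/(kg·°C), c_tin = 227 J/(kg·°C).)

c ≈ 981 J/(kg·°C)

Let T be the final temperature. ΣQ_i = 0:
0.457·c·(77.4 − 195) + 0.207·4180·(77.4 − 19.3) + 0.187·227·(77.4 − 19.3) = 0
-53.74 c = -52738
c = -52738/-53.74 ≈ 981.3 J/(kg·°C)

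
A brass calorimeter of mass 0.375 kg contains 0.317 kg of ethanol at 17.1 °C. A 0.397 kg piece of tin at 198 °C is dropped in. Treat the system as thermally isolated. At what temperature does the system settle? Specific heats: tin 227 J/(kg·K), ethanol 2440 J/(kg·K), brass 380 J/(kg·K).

T_f = Σ m_i c_i T_i / Σ m_i c_i:
T_f = (90.12×198 + 773.48×17.1 + 142.5×17.1) / (90.12 + 773.48 + 142.5)
    = 33507 / 1006.1 ≈ 33.30 °C

T_f ≈ 33.3 °C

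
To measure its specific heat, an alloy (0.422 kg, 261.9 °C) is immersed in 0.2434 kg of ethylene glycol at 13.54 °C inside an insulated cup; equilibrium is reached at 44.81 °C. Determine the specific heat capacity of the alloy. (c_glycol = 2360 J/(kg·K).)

Energy conservation, ΣQ = 0:
0.422·c·(44.81 − 261.9) + 0.2434·2360·(44.81 − 13.54) = 0
-91.61 c = -17962
c = -17962/-91.61 ≈ 196.1 J/(kg·K)

c ≈ 196 J/(kg·K)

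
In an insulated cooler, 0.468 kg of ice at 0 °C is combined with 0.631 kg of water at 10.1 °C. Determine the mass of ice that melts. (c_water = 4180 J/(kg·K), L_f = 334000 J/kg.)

m_melted ≈ 0.0798 kg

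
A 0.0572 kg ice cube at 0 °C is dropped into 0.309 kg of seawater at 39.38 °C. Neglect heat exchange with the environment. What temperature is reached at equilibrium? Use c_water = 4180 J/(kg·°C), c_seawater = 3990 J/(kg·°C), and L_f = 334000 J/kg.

T_f ≈ 20.0 °C

Taking heat into each body as positive, Σ m c ΔT = 0:
melt ice: 0.0572·334000 = 19105; meltwater 0→T: 0.0572·4180·T = 239.1 T; seawater: 1232.9(T − 39.38)
1472 T = 48552 − 19105 = 29447
T ≈ 20.00 °C (positive, so assuming full melt was valid).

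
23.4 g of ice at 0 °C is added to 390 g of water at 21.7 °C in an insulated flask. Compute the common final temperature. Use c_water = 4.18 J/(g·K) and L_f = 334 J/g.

T_f ≈ 15.9 °C

Energy conservation, ΣQ = 0:
latent heat to melt: 23.4·334 = 7815.6; warm the meltwater: 97.81 T; water: 1630.2(T − 21.7)
1728 T = 35375 − 7815.6 = 27560
T ≈ 15.95 °C (positive, so assuming full melt was valid).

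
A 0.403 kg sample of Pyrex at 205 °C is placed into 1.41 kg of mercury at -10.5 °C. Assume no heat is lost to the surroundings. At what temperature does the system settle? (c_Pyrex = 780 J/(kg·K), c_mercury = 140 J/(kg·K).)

T_f ≈ 121.9 °C

|Q_Pyrex| = |Q_mercury|:
0.403*780*(205 − T) = 1.41*140*(T − (-10.5))
314.34(205 − T) = 197.4(T − (-10.5))
511.74 T = 62367  ⇒  T ≈ 121.87 °C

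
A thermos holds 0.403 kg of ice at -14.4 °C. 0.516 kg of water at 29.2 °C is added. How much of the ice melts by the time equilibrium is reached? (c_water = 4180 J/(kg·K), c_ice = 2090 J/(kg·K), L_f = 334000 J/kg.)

m_melted ≈ 0.152 kg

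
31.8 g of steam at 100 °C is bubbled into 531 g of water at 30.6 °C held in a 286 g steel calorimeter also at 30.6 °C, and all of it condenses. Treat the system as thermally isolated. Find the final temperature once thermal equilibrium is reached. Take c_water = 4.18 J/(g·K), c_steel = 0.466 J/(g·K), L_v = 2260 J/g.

Heat gained plus heat lost sum to zero:
condense steam: −31.8×2260 = −71868
  condensate cools 100→T: 31.8×4.18×(T − 100) = 132.92(T − 100)
  original water: 2219.6(T − 30.6)
  cup: 133.28(T − 30.6)
2485.8 T = 71868 + 13292 + 71997 = 157158
T ≈ 63.22 °C (< 100 °C, so full condensation is consistent).

T_f ≈ 63.2 °C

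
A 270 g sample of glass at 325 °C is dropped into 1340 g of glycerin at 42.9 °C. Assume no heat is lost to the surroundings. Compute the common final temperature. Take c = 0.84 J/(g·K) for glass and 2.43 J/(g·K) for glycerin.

T_f ≈ 61.3 °C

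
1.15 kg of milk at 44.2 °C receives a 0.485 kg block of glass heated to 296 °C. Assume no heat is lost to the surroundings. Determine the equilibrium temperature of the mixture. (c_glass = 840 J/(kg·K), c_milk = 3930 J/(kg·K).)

T_f ≈ 65.0 °C

T_f = Σ m_i c_i T_i / Σ m_i c_i:
T_f = (407.4*296 + 4519.5*44.2) / (407.4 + 4519.5)
    = 320352 / 4926.9 ≈ 65.02 °C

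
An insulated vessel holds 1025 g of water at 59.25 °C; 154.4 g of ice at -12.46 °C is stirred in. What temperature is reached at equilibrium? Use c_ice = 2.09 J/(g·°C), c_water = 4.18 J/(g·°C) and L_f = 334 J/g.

Conservation of energy gives ΣQ = 0:
warm ice to 0 °C: 154.4·2.09·(0 − (-12.46)) = 4020.8
  latent heat to melt: 154.4·334 = 51570
  meltwater 0→T: 154.4·4.18·T = 645.39 T
  water cools: 1025·4.18·(T − 59.25) = 4284.5(T − 59.25)
4929.9 T = 253857 − 55590 = 198266
T ≈ 40.22 °C — above 0 °C, consistent with complete melting.

T_f ≈ 40.2 °C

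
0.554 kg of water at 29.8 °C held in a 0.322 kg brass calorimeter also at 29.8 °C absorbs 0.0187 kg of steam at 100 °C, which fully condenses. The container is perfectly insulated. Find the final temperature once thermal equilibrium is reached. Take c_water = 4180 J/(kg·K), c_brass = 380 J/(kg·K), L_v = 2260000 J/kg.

Taking heat into each body as positive, Σ m c ΔT = 0:
condense steam: −0.0187×2260000 = −42262
  condensate cools 100→T: 0.0187×4180×(T − 100) = 78.17(T − 100)
  water warms: 0.554×4180×(T − 29.8) = 2315.7(T − 29.8)
  brass cup: 0.322×380×(T − 29.8) = 122.36(T − 29.8)
2516.2 T = 42262 + 7816.6 + 72655 = 122733
T ≈ 48.78 °C — below 100 °C, confirming all the steam condensed.

T_f ≈ 48.8 °C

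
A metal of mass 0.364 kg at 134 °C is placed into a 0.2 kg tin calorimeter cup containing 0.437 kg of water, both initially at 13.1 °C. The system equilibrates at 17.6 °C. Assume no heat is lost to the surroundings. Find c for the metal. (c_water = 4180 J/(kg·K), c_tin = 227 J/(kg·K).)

Conservation of energy gives ΣQ = 0:
0.364×c×(17.6 − 134) + 0.437×4180×(17.6 − 13.1) + 0.2×227×(17.6 − 13.1) = 0
-42.37 c = -8424.3
c = -8424.3/-42.37 ≈ 198.8 J/(kg·K)

c ≈ 199 J/(kg·K)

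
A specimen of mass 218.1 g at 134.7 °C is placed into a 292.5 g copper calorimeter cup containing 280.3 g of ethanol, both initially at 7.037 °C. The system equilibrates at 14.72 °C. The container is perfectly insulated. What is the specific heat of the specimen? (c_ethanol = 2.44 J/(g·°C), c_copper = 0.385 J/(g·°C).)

c ≈ 0.234 J/(g·°C)

Heat gained plus heat lost sum to zero:
218.1·c·(14.72 − 134.7) + 280.3·2.44·(14.72 − 7.037) + 292.5·0.385·(14.72 − 7.037) = 0
-26168 c = -6119.9
c = -6119.9/-26168 ≈ 0.2339 J/(g·°C)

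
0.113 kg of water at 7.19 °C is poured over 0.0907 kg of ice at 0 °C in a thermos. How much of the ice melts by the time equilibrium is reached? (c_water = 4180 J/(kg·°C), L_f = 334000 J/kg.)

Heat available from the water dropping to 0 °C: 0.113·4180·7.19 = 3396.1 J.
Fully melting the ice requires m_ice L_f = 0.0907·334000 = 30294 J.
Since 3396.1 < 30294 J, not all the ice melts; equilibrium is at 0 °C.
m_melted·334000 = 3396.1  ⇒  m_melted ≈ 0.01017 kg.

m_melted ≈ 0.0102 kg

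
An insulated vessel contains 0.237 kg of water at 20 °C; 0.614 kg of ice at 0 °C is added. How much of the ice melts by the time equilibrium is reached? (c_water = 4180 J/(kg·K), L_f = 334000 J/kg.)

Heat available from the water dropping to 0 °C: 0.237·4180·20 = 19813 J.
To melt every bit of ice: 0.614·334000 = 205076 J.
That's not enough to melt it all — equilibrium is at 0 °C with ice remaining.
m_melted·334000 = 19813  ⇒  m_melted ≈ 0.05932 kg.

m_melted ≈ 0.0593 kg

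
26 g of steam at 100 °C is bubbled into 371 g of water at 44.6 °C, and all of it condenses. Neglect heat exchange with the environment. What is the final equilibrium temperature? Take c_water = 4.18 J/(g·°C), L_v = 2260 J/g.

Setting the total heat transfer to zero:
steam→water at 100 °C releases m L_v = 26·2260 = 58760
  condensate cools 100→T: 26·4.18·(T − 100) = 108.68(T − 100)
  original water: 1550.8(T − 44.6)
1659.5 T = 58760 + 10868 + 69165 = 138793
T ≈ 83.64 °C, under the boiling point, so the assumption holds.

T_f ≈ 83.6 °C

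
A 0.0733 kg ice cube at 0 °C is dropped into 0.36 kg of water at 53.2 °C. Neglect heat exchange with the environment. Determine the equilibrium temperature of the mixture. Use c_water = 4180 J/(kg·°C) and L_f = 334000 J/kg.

Heat gained plus heat lost sum to zero:
latent heat to melt: 0.0733·334000 = 24482
  warm the meltwater: 306.39 T
  water cools: 0.36·4180·(T − 53.2) = 1504.8(T − 53.2)
1811.2 T = 80055 − 24482 = 55573
T ≈ 30.68 °C. Since T > 0 °C, the all-ice-melts assumption holds.

T_f ≈ 30.7 °C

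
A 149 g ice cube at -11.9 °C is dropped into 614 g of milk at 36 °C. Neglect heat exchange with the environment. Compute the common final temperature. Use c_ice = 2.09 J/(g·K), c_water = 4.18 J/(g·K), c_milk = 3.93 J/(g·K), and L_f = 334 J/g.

T_f ≈ 11.0 °C

Net heat exchanged in the isolated system is zero:
warm ice to 0 °C: 149×2.09×(0 − (-11.9)) = 3705.8
  latent heat to melt: 149×334 = 49766
  meltwater 0→T: 149×4.18×T = 622.82 T
  milk cools: 614×3.93×(T − 36) = 2413(T − 36)
3035.8 T = 86869 − 53472 = 33397
T ≈ 11.00 °C. Since T > 0 °C, the all-ice-melts assumption holds.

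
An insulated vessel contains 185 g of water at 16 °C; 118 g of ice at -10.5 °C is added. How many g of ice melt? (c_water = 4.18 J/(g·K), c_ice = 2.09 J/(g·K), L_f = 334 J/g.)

m_melted ≈ 29.3 g

Heat available from the water dropping to 0 °C: 185·4.18·16 = 12373 J.
Of that, 118·2.09·10.5 = 2589.5 J goes to bring the ice to 0 °C, leaving 9783.3 J.
Fully melting the ice requires m_ice L_f = 118·334 = 39412 J.
Since 9783.3 < 39412 J, not all the ice melts; equilibrium is at 0 °C.
Mass melted = 9783.3/334 ≈ 29.29 g.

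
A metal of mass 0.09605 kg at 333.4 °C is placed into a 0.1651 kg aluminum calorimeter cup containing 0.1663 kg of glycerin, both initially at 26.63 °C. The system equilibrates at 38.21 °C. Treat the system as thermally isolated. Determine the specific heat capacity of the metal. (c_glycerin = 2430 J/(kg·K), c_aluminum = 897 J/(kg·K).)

c ≈ 226 J/(kg·K)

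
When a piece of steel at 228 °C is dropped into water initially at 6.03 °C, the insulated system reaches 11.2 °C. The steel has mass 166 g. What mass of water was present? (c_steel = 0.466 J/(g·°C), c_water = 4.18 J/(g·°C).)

m ≈ 776 g

Heat lost by the steel = heat gained by the water:
166·0.466·(228 − 11.2) = m·4.18·(11.2 − 6.03)
21.61 m = 16771  ⇒  m ≈ 776 g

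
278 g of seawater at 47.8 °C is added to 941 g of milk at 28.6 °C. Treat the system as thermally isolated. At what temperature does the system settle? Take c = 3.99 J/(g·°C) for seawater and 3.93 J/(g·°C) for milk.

Energy conservation, ΣQ = 0:
278×3.99×(T − 47.8) + 941×3.93×(T − 28.6) = 0
4807.4 T = 158787
T ≈ 33.03 °C

T_f ≈ 33.0 °C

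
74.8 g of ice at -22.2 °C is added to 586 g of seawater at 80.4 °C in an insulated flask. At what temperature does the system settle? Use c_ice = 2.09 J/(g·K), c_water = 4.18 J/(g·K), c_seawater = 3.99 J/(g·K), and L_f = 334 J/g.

Taking heat into each body as positive, Σ m c ΔT = 0:
warm ice to 0 °C: 74.8×2.09×(0 − (-22.2)) = 3470.6
  melt ice: 74.8×334 = 24983
  warm the meltwater: 312.66 T
  seawater cools: 586×3.99×(T − 80.4) = 2338.1(T − 80.4)
2650.8 T = 187986 − 28454 = 159533
T ≈ 60.18 °C — above 0 °C, consistent with complete melting.

T_f ≈ 60.2 °C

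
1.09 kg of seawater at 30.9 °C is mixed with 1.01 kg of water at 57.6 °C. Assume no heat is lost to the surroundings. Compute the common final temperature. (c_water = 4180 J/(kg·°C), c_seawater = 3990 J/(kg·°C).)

T_f ≈ 44.1 °C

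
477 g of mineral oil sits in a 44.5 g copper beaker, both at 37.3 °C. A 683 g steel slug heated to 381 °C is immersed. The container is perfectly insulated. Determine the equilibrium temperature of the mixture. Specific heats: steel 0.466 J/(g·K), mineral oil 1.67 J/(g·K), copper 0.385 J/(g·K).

T_f ≈ 133.9 °C

Taking heat into each body as positive, Σ m c ΔT = 0:
683*0.466*(T − 381) + 477*1.67*(T − 37.3) + 44.5*0.385*(T − 37.3) = 0
318.28(T − 381) + 796.59(T − 37.3) + 17.13(T − 37.3) = 0
(318.28 + 796.59 + 17.13) T = 318.28*381 + 796.59*37.3 + 17.13*37.3
T = 151616/1132 ≈ 133.94 °C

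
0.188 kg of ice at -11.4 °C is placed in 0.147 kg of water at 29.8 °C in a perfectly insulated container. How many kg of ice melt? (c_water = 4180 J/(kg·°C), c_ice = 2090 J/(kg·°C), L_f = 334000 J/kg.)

m_melted ≈ 0.0414 kg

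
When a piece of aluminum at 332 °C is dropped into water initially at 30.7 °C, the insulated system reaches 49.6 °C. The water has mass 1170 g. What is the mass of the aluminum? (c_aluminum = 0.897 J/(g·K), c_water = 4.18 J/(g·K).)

m ≈ 365 g

Setting the total heat transfer to zero:
m×0.897×(49.6 − 332) + 1170×4.18×(49.6 − 30.7) = 0
-253.31 m = -92432
m = -92432/-253.31 ≈ 364.9 g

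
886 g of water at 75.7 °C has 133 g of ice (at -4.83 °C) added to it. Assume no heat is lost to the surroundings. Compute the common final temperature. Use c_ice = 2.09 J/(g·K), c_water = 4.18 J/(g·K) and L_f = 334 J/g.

Taking heat into each body as positive, Σ m c ΔT = 0:
warm ice to 0 °C: 133·2.09·(0 − (-4.83)) = 1342.6
  melt ice: 133·334 = 44422
  warm the meltwater: 555.94 T
  water cools: 886·4.18·(T − 75.7) = 3703.5(T − 75.7)
4259.4 T = 280353 − 45765 = 234589
T ≈ 55.08 °C. Since T > 0 °C, the all-ice-melts assumption holds.

T_f ≈ 55.1 °C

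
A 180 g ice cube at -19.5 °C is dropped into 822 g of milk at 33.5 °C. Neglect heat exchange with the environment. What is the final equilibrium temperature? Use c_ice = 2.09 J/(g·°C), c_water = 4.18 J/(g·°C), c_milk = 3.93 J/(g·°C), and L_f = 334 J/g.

T_f ≈ 10.2 °C

Net heat exchanged in the isolated system is zero:
ice -19.5→0 °C: 180×2.09×19.5 = 7335.9
  latent heat to melt: 180×334 = 60120
  warm the meltwater: 752.4 T
  milk: 3230.5(T − 33.5)
3982.9 T = 108220 − 67456 = 40765
T ≈ 10.23 °C (positive, so assuming full melt was valid).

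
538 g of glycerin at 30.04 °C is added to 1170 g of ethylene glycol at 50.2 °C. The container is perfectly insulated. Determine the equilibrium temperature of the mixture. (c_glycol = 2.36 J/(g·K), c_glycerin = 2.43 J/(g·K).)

T_f ≈ 43.7 °C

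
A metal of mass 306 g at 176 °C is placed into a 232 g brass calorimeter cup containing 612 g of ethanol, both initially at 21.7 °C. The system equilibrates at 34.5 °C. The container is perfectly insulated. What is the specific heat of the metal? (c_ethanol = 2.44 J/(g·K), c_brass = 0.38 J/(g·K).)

c ≈ 0.468 J/(g·K)

Heat gained plus heat lost sum to zero:
306·c·(34.5 − 176) + 612·2.44·(34.5 − 21.7) + 232·0.38·(34.5 − 21.7) = 0
-43299 c = -20242
c = -20242/-43299 ≈ 0.4675 J/(g·K)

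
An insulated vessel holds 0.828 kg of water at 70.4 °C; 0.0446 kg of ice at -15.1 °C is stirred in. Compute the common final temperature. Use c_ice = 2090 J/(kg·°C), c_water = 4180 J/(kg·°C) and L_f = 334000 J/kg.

T_f ≈ 62.3 °C

Setting the total heat transfer to zero:
warm ice to 0 °C: 0.0446·2090·(0 − (-15.1)) = 1407.5; melt ice: 0.0446·334000 = 14896; warm the meltwater: 186.43 T; water: 3461(T − 70.4)
3647.5 T = 243657 − 16304 = 227353
T ≈ 62.33 °C — above 0 °C, consistent with complete melting.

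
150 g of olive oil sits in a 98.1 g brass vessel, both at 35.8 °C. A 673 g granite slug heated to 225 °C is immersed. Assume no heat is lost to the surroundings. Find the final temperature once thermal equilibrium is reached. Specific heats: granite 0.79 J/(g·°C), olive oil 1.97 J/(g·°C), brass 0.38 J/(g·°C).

T_f ≈ 152.2 °C

Net heat exchanged in the isolated system is zero:
673×0.79×(T − 225) + 150×1.97×(T − 35.8) + 98.1×0.38×(T − 35.8) = 0
531.67(T − 225) + 295.5(T − 35.8) + 37.28(T − 35.8) = 0
(531.67 + 295.5 + 37.28) T = 531.67×225 + 295.5×35.8 + 37.28×35.8
T = 131539 / 864.45 = 152 °C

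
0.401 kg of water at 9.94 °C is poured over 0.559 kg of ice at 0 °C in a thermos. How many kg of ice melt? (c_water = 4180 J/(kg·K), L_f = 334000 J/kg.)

m_melted ≈ 0.0499 kg

Cooling the water to 0 °C releases 0.401×4180×9.94 = 16661 J.
Fully melting the ice requires m_ice L_f = 0.559×334000 = 186706 J.
Since 16661 < 186706 J, not all the ice melts; equilibrium is at 0 °C.
m_melted×334000 = 16661  ⇒  m_melted ≈ 0.04988 kg.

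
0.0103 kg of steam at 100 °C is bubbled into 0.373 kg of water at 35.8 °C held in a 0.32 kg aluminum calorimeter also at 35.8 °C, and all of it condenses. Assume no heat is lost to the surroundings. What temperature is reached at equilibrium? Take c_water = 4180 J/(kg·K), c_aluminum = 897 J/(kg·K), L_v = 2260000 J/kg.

T_f ≈ 49.6 °C

Taking heat into each body as positive, Σ m c ΔT = 0:
latent heat released on condensation: 0.0103·2260000 = 23278
  condensed water 100 °C→T: 43.05(T − 100)
  water warms: 0.373·4180·(T − 35.8) = 1559.1(T − 35.8)
  aluminum cup: 0.32·897·(T − 35.8) = 287.04(T − 35.8)
1889.2 T = 23278 + 4305.4 + 66093 = 93677
T ≈ 49.58 °C, under the boiling point, so the assumption holds.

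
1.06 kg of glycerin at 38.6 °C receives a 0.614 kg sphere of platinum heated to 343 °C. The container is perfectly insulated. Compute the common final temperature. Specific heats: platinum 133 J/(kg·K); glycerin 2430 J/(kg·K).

|Q_platinum| = |Q_glycerin|:
0.614·133·(343 − T) = 1.06·2430·(T − 38.6)
81.66(343 − T) = 2575.8(T − 38.6)
2657.5 T = 127436  ⇒  T ≈ 47.95 °C

T_f ≈ 48.0 °C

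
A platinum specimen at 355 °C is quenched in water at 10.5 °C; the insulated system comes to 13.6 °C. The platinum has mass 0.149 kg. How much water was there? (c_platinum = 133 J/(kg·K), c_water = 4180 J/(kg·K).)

m ≈ 0.522 kg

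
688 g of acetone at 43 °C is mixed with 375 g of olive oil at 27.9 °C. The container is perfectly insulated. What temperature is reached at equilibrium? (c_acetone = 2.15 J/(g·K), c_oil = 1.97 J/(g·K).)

Heat gained plus heat lost sum to zero:
688×2.15×(T − 43) + 375×1.97×(T − 27.9) = 0
1479.2(T − 43) + 738.75(T − 27.9) = 0
2217.9 T = 84217
T = 84217/2217.9 ≈ 37.97 °C

T_f ≈ 38.0 °C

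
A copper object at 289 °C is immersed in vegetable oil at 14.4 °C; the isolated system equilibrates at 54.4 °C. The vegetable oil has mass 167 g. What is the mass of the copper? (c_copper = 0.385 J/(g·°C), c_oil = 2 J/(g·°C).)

m ≈ 148 g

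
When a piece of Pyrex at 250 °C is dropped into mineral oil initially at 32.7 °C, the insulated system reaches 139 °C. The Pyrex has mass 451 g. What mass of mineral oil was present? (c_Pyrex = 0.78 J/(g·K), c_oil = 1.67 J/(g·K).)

m ≈ 220 g

Conservation of energy gives ΣQ = 0:
451·0.78·(139 − 250) + m·1.67·(139 − 32.7) = 0
177.52 m = 39048
m = 39048/177.52 ≈ 220 g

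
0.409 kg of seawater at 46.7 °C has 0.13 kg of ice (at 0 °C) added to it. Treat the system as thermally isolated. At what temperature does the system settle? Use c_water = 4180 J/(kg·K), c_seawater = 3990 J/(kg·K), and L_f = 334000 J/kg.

T_f ≈ 15.1 °C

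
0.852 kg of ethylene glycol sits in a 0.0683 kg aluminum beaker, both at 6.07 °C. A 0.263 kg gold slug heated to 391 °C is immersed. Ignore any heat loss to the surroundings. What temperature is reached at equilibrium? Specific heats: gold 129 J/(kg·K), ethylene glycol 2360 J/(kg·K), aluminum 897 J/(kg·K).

T_f ≈ 12.3 °C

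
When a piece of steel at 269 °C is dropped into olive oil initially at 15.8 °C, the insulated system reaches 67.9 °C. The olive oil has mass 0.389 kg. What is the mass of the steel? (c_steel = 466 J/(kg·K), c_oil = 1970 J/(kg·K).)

m ≈ 0.426 kg

Heat lost by the steel = heat gained by the oil:
m·466·(269 − 67.9) = 0.389·1970·(67.9 − 15.8)
93713 m = 39926  ⇒  m ≈ 0.426 kg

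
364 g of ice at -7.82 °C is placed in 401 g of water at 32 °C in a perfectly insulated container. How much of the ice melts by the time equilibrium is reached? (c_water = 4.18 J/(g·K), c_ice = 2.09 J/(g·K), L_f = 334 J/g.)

m_melted ≈ 143 g

Heat available from the water dropping to 0 °C: 401×4.18×32 = 53638 J.
Of that, 364×2.09×7.82 = 5949.1 J goes to bring the ice to 0 °C, leaving 47689 J.
To melt every bit of ice: 364×334 = 121576 J.
47689 J < 121576 J, so only part of the ice melts and the system sits at 0 °C.
m_melt = 47689 / L_f = 142.8 g.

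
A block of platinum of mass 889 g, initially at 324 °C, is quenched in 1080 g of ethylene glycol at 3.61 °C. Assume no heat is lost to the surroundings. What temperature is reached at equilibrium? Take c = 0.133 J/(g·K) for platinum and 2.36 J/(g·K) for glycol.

T_f ≈ 17.8 °C

T_f = Σ m_i c_i T_i / Σ m_i c_i:
T_f = (118.24*324 + 2548.8*3.61) / (118.24 + 2548.8)
    = 47510 / 2667 ≈ 17.81 °C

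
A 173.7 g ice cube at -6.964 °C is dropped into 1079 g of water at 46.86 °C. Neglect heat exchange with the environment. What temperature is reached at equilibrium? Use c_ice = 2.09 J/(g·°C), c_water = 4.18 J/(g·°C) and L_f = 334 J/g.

T_f ≈ 28.8 °C

Setting the total heat transfer to zero:
warm ice to 0 °C: 173.7·2.09·(0 − (-6.964)) = 2528.2; melt ice: 173.7·334 = 58016; meltwater 0→T: 173.7·4.18·T = 726.07 T; water: 4510.2(T − 46.86)
5236.3 T = 211349 − 60544 = 150805
T ≈ 28.80 °C — above 0 °C, consistent with complete melting.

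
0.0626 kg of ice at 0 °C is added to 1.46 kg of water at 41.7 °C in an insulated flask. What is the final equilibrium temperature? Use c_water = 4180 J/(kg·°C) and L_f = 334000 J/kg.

Sum of m c ΔT and latent-heat terms is zero:
melt ice: 0.0626×334000 = 20908
  meltwater 0→T: 0.0626×4180×T = 261.67 T
  water: 6102.8(T − 41.7)
6364.5 T = 254487 − 20908 = 233578
T ≈ 36.70 °C — above 0 °C, consistent with complete melting.

T_f ≈ 36.7 °C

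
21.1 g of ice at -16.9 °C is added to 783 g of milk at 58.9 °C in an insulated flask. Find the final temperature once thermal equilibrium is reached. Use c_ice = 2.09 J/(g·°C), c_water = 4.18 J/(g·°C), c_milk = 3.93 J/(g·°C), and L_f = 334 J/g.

T_f ≈ 54.8 °C

Taking heat into each body as positive, Σ m c ΔT = 0:
ice -16.9→0 °C: 21.1·2.09·16.9 = 745.27
  melt ice: 21.1·334 = 7047.4
  warm the meltwater: 88.2 T
  milk cools: 783·3.93·(T − 58.9) = 3077.2(T − 58.9)
3165.4 T = 181246 − 7792.7 = 173454
T ≈ 54.80 °C. Since T > 0 °C, the all-ice-melts assumption holds.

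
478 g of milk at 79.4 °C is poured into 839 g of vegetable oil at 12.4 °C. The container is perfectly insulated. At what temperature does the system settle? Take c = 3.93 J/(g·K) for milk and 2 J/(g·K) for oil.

T_f ≈ 47.8 °C

Taking heat into each body as positive, Σ m c ΔT = 0:
478·3.93·(T − 79.4) + 839·2·(T − 12.4) = 0
3556.5 T = 169963
T = 169963 / 3556.5 = 47.8 °C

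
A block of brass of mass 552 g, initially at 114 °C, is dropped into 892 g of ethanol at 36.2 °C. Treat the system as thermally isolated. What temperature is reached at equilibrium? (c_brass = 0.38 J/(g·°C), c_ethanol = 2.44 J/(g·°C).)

T_f ≈ 43.0 °C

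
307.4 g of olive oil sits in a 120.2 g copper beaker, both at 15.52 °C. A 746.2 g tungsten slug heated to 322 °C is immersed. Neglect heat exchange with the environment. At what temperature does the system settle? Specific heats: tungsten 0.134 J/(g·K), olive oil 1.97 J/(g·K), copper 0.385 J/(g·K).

T_f ≈ 56.3 °C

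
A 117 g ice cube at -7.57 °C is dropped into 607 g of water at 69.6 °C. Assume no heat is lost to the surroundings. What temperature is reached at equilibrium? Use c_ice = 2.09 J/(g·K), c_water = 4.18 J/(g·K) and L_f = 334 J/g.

T_f ≈ 44.8 °C

Heat gained plus heat lost sum to zero:
warm ice to 0 °C: 117×2.09×(0 − (-7.57)) = 1851.1; latent heat to melt: 117×334 = 39078; warm the meltwater: 489.06 T; water cools: 607×4.18×(T − 69.6) = 2537.3(T − 69.6)
3026.3 T = 176593 − 40929 = 135664
T ≈ 44.83 °C — above 0 °C, consistent with complete melting.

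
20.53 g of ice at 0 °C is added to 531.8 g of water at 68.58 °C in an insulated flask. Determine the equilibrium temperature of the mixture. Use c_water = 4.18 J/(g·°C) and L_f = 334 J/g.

T_f ≈ 63.1 °C

Setting the total heat transfer to zero:
latent heat to melt: 20.53·334 = 6857; meltwater 0→T: 20.53·4.18·T = 85.82 T; water cools: 531.8·4.18·(T − 68.58) = 2222.9(T − 68.58)
2308.7 T = 152448 − 6857 = 145591
T ≈ 63.06 °C (positive, so assuming full melt was valid).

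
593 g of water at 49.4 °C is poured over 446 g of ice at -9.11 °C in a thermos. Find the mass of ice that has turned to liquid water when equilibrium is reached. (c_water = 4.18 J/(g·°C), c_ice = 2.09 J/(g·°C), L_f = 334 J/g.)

m_melted ≈ 341 g

Heat available from the water dropping to 0 °C: 593×4.18×49.4 = 122450 J.
Warming the ice to 0 °C takes 446×2.09×9.11 = 8491.8 J, leaving 113958 J for melting.
Melting all 446 g of ice would need 446×334 = 148964 J.
113958 J < 148964 J, so only part of the ice melts and the system sits at 0 °C.
m_melt = 113958 / L_f = 341.2 g.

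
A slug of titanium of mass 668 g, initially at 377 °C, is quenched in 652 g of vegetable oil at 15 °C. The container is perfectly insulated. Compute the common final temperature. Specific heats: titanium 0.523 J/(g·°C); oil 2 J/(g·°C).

Setting the total heat transfer to zero:
668*0.523*(T − 377) + 652*2*(T − 15) = 0
(349.36 + 1304) T = 349.36*377 + 1304*15
T = 151270/1653.4 ≈ 91.49 °C

T_f ≈ 91.5 °C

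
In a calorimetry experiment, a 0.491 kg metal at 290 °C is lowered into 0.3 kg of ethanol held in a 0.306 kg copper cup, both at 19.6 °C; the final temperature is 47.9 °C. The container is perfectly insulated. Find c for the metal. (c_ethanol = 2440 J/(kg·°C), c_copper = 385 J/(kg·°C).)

c ≈ 202 J/(kg·°C)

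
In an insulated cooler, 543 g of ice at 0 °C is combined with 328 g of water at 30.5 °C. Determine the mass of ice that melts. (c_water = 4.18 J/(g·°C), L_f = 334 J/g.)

Heat available from the water dropping to 0 °C: 328·4.18·30.5 = 41817 J.
Fully melting the ice requires m_ice L_f = 543·334 = 181362 J.
41817 J < 181362 J, so only part of the ice melts and the system sits at 0 °C.
Mass melted = 41817/334 ≈ 125.2 g.

m_melted ≈ 125 g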